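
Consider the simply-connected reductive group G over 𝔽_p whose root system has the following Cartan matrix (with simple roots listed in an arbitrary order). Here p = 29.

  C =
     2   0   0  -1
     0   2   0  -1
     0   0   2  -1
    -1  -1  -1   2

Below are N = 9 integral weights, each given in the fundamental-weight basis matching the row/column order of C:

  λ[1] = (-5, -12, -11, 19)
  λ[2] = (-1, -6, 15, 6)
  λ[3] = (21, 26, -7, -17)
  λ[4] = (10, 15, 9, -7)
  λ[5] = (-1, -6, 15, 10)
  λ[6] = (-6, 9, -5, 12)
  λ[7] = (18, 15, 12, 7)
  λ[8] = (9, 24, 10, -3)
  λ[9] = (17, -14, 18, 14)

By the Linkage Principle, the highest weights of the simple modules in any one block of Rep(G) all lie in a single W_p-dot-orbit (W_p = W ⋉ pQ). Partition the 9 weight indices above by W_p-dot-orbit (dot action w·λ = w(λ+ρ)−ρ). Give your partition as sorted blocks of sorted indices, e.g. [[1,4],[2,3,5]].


D_4 Cartan matrix, 4 simple roots permuted; ρ=(1,1,1,1).

Ā_29 reps of the 9 weights (D_4, coords as presented):

  λ_1 → (1, 6, 5, 4) · λ_2 → (0, 5, 16, 2) · λ_3 → (0, 5, 16, 2) · λ_4 → (5, 10, 4, 4) · λ_5 → (0, 5, 16, 2) · λ_6 → (5, 10, 4, 4) · λ_7 → (2, 5, 8, 6) · λ_8 → (5, 10, 4, 4) · λ_9 → (5, 10, 4, 4)

Grouping the 9 weights by Ā_29-representative: 4 linkage classes.

[[1], [2, 3, 5], [4, 6, 8, 9], [7]]


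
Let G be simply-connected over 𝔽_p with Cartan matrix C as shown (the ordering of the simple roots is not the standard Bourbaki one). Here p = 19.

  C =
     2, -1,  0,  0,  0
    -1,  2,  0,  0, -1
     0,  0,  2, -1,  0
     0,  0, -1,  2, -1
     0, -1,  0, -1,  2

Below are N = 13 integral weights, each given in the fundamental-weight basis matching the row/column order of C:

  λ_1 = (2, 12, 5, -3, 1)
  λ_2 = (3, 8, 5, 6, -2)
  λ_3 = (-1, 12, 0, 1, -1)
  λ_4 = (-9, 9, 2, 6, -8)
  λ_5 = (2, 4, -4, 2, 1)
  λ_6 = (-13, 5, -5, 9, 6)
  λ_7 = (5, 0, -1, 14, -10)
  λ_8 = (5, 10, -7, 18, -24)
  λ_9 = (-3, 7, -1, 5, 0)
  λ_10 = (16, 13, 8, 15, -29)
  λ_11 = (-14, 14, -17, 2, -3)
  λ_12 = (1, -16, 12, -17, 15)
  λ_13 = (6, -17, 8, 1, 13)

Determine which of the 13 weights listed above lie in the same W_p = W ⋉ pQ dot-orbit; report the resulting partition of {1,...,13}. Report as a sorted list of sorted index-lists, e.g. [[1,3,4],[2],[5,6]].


Dynkin diagram of C (from the 8 off-diagonal −1 entries): A_5.

Folding the 13 weights λ_j+ρ into Ā_19 (reps in the given 5-coord order):

  λ_1 → (0, 13, 1, 2, 0)
  λ_2 → (2, 6, 0, 6, 1)
  λ_3 → (0, 13, 1, 2, 0)
  λ_4 → (3, 5, 3, 0, 2)
  λ_5 → (3, 5, 3, 0, 2)
  λ_6 → (2, 6, 0, 6, 1)
  λ_7 → (2, 6, 0, 6, 1)
  λ_8 → (2, 6, 0, 6, 1)
  λ_9 → (2, 6, 0, 6, 1)
  λ_10 → (3, 5, 3, 0, 2)
  λ_11 → (0, 13, 1, 2, 0)
  λ_12 → (0, 13, 1, 2, 0)
  λ_13 → (3, 5, 3, 0, 2)

Grouping the 13 weights by Ā_19-representative: 3 linkage classes.

[[1, 3, 11, 12], [2, 6, 7, 8, 9], [4, 5, 10, 13]]


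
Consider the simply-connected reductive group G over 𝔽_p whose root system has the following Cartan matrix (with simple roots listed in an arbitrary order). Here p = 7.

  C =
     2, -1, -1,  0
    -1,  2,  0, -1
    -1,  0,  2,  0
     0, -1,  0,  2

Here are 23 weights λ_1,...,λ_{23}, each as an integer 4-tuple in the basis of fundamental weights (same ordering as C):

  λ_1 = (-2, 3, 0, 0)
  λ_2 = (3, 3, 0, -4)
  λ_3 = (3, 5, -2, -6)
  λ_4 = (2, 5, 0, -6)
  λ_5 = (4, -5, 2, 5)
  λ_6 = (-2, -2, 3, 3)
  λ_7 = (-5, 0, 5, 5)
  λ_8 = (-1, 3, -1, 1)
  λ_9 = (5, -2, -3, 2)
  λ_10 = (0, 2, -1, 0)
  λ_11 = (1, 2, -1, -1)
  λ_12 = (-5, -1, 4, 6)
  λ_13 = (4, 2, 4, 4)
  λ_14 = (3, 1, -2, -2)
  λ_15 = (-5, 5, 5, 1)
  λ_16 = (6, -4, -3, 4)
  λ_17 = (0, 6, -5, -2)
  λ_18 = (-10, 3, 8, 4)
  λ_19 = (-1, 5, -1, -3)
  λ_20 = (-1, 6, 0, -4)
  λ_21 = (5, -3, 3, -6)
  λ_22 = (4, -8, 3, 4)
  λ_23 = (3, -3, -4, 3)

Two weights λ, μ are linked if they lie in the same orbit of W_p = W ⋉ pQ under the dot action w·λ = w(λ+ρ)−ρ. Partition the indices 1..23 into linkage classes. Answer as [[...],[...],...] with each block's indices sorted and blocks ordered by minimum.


Root system A_4: the 4×4 matrix C matches after relabeling.

Alcove-folded reps (p=7, 23 weights, presented ϖ-order):

  1: (1, 3, 0, 1);  2: (3, 1, 1, 1);  3: (1, 1, 2, 2);  4: (1, 1, 2, 2);  5: (1, 3, 0, 1);  6: (1, 1, 2, 2);  7: (1, 3, 0, 1);  8: (0, 4, 0, 2);  9: (3, 1, 1, 1);  10: (1, 3, 0, 1);  11: (2, 3, 0, 0);  12: (0, 4, 0, 2);  13: (3, 1, 1, 1);  14: (3, 1, 1, 1);  15: (3, 1, 1, 1);  16: (2, 3, 0, 0);  17: (3, 3, 0, 0);  18: (2, 3, 0, 0);  19: (0, 4, 0, 2);  20: (0, 4, 0, 2);  21: (1, 3, 0, 1);  22: (2, 3, 0, 0);  23: (1, 1, 2, 2)

The 23 indices split into 6 linkage classes (same alcove rep ⇔ same W_7-dot-orbit):

[[1, 5, 7, 10, 21], [2, 9, 13, 14, 15], [3, 4, 6, 23], [8, 12, 19, 20], [11, 16, 18, 22], [17]]


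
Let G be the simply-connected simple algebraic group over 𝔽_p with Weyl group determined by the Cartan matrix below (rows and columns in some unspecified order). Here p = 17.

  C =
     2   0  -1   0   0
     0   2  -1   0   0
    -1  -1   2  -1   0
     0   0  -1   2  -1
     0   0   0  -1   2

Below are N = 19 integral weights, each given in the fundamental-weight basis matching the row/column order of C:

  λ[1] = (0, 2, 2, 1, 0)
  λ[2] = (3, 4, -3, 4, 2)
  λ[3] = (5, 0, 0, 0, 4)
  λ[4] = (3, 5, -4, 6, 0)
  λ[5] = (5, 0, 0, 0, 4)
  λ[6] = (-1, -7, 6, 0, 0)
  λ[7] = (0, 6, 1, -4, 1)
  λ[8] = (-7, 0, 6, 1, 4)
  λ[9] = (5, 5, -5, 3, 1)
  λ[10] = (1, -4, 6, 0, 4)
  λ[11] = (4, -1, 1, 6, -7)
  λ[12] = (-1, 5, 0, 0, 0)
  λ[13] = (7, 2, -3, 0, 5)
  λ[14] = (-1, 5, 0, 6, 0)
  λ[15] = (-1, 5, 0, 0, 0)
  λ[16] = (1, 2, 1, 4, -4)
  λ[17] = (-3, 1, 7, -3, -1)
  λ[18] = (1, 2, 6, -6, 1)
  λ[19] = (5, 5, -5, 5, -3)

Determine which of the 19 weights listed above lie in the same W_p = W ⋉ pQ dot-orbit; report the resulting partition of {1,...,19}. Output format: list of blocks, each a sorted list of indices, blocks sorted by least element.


Type D_5, rank 5, |W|=1920; reorder rows/cols to standard.

Ā_17 reps of the 19 weights (D_5, coords as presented):

  [1] (1, 3, 3, 2, 1)
  [2] (2, 3, 2, 2, 3)
  [3] (6, 1, 1, 1, 5)
  [4] (1, 3, 3, 2, 1)
  [5] (6, 1, 1, 1, 5)
  [6] (0, 6, 1, 1, 1)
  [7] (0, 6, 1, 1, 1)
  [8] (6, 1, 1, 1, 5)
  [9] (2, 2, 4, 0, 2)
  [10] (2, 3, 2, 2, 3)
  [11] (5, 0, 2, 1, 6)
  [12] (0, 6, 1, 1, 1)
  [13] (6, 1, 1, 1, 5)
  [14] (0, 6, 1, 1, 1)
  [15] (0, 6, 1, 1, 1)
  [16] (2, 3, 2, 2, 3)
  [17] (2, 2, 4, 0, 2)
  [18] (2, 3, 2, 2, 3)
  [19] (2, 2, 4, 0, 2)

Grouping the 19 weights by Ā_17-representative: 6 linkage classes.

[[1, 4], [2, 10, 16, 18], [3, 5, 8, 13], [6, 7, 12, 14, 15], [9, 17, 19], [11]]


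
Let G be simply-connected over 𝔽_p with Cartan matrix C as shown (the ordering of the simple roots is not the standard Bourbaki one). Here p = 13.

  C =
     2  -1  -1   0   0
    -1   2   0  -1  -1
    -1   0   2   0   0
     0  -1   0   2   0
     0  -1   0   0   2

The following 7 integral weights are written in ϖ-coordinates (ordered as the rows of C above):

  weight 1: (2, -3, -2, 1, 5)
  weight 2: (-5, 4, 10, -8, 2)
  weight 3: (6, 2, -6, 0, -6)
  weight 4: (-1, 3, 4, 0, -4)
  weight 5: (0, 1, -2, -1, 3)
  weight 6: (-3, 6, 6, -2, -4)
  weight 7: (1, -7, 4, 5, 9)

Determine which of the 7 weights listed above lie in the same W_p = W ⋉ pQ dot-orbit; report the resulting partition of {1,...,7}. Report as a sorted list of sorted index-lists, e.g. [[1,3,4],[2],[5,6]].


Type D_5, rank 5, |W|=1920; reorder rows/cols to standard.

Alcove-folded reps (p=13, 7 weights, presented ϖ-order):

  λ_1 → (0, 2, 1, 0, 4) · λ_2 → (0, 1, 5, 1, 3) · λ_3 → (0, 1, 5, 1, 3) · λ_4 → (0, 1, 5, 1, 3) · λ_5 → (0, 2, 1, 0, 4) · λ_6 → (0, 1, 5, 1, 3) · λ_7 → (0, 2, 1, 0, 4)

Grouping the 7 weights by Ā_13-representative: 2 linkage classes.

[[1, 5, 7], [2, 3, 4, 6]]


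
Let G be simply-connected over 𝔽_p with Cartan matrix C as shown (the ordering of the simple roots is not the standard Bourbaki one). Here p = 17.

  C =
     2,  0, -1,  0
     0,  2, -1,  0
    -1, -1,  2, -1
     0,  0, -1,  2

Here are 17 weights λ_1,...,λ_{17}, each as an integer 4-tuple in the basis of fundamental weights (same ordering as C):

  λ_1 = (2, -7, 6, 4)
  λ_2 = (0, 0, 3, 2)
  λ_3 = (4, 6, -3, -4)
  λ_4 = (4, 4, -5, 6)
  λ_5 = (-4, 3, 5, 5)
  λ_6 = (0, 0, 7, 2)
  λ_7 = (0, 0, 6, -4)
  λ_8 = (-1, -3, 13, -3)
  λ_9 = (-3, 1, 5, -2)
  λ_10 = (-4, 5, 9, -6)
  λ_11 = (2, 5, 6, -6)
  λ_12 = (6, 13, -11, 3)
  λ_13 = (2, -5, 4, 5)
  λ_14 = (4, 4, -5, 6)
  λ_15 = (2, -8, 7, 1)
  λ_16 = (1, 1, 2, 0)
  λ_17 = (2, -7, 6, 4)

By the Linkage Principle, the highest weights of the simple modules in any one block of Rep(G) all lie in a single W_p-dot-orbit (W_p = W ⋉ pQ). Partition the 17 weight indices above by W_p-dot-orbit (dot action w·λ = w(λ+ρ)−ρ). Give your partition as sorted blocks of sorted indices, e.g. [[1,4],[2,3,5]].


D_4 Cartan matrix, 4 simple roots permuted; ρ=(1,1,1,1).

Folding the 17 weights λ_j+ρ into Ā_17 (reps in the given 4-coord order):

  1: (3, 6, 1, 5)
  2: (1, 1, 4, 3)
  3: (0, 2, 3, 2)
  4: (1, 1, 4, 3)
  5: (3, 4, 1, 6)
  6: (1, 1, 4, 3)
  7: (1, 1, 4, 3)
  8: (0, 2, 3, 2)
  9: (2, 2, 3, 1)
  10: (3, 6, 1, 5)
  11: (3, 6, 1, 5)
  12: (3, 4, 1, 6)
  13: (3, 4, 1, 6)
  14: (1, 1, 4, 3)
  15: (3, 7, 1, 2)
  16: (2, 2, 3, 1)
  17: (3, 6, 1, 5)

Partition of {1..17} into 6 W_17-dot-orbits:

[[1, 10, 11, 17], [2, 4, 6, 7, 14], [3, 8], [5, 12, 13], [9, 16], [15]]


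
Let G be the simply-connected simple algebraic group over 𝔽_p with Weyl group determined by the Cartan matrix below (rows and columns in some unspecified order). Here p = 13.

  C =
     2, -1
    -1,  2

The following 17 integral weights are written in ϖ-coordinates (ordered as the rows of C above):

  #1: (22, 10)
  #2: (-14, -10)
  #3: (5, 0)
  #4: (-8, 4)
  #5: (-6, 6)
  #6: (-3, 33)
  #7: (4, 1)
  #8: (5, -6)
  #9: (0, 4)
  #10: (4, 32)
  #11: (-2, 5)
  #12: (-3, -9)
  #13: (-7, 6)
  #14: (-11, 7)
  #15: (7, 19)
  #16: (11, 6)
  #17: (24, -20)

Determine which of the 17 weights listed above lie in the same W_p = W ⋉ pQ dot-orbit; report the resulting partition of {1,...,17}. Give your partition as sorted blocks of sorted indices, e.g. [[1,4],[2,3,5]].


Cartan matrix: type A_2 (|W|=6); un-permuting the 2 rows.

Alcove-folded reps (p=13, 17 weights, presented ϖ-order):

  1: (8, 2)
  2: (0, 4)
  3: (6, 1)
  4: (5, 2)
  5: (5, 2)
  6: (5, 2)
  7: (5, 2)
  8: (1, 5)
  9: (1, 5)
  10: (1, 5)
  11: (1, 5)
  12: (8, 2)
  13: (6, 1)
  14: (8, 2)
  15: (5, 2)
  16: (6, 1)
  17: (6, 1)

The 17 indices split into 5 linkage classes (same alcove rep ⇔ same W_13-dot-orbit):

[[1, 12, 14], [2], [3, 13, 16, 17], [4, 5, 6, 7, 15], [8, 9, 10, 11]]


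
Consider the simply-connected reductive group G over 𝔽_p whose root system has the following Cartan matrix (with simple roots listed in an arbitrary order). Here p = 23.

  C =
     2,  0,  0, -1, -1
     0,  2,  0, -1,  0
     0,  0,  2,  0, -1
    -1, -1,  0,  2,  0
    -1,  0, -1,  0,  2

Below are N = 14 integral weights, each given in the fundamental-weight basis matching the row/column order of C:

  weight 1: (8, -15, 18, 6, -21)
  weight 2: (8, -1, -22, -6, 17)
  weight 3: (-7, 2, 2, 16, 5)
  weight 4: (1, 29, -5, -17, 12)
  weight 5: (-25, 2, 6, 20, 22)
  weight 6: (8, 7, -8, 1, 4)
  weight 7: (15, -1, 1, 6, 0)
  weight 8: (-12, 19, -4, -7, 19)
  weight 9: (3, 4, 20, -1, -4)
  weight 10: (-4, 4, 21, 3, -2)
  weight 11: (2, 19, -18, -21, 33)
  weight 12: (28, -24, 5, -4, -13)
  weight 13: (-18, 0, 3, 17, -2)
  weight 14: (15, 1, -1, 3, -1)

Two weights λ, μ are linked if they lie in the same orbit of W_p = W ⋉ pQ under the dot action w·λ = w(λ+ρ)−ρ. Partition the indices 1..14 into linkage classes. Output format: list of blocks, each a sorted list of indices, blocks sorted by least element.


Cartan matrix: type A_5 (|W|=720); un-permuting the 5 rows.

Folding the 14 weights λ_j+ρ into Ā_23 (reps in the given 5-coord order):

  1: (7, 4, 1, 7, 1);  2: (1, 1, 14, 0, 3);  3: (6, 3, 3, 11, 0);  4: (7, 7, 4, 2, 2);  5: (16, 2, 0, 4, 0);  6: (7, 7, 4, 2, 2);  7: (16, 2, 0, 4, 0);  8: (6, 3, 3, 11, 0);  9: (1, 1, 14, 0, 3);  10: (1, 1, 14, 0, 3);  11: (6, 3, 3, 11, 0);  12: (6, 3, 3, 11, 0);  13: (1, 1, 14, 0, 3);  14: (16, 2, 0, 4, 0)

These 14 weights hit 5 W_23-dot-orbits; sizes (1, 4, 4, 2, 3):

[[1], [2, 9, 10, 13], [3, 8, 11, 12], [4, 6], [5, 7, 14]]


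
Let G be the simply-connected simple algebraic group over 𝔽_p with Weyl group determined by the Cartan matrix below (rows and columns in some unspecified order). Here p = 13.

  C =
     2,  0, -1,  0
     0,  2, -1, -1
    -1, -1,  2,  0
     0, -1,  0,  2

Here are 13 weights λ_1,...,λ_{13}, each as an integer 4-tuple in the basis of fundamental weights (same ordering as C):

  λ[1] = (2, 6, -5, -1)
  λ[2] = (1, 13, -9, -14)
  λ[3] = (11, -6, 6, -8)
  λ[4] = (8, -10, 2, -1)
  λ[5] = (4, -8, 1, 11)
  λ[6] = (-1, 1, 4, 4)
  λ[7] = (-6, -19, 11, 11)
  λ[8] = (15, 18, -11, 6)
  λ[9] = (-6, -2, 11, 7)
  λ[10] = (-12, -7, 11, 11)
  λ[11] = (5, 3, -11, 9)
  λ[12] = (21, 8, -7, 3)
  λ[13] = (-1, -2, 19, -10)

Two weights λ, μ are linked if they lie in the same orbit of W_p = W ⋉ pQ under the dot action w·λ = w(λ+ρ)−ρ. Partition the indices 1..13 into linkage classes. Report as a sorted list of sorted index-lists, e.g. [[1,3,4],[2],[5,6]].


A_4 Cartan matrix, 4 simple roots permuted; ρ=(1,1,1,1).

λ_j+ρ reflected into Ā_13 (⟨·,θ^∨⟩≤13); 4-tuples as given:

    1: (1, 3, 3, 0)
    2: (0, 2, 5, 5)
    3: (1, 1, 5, 1)
    4: (3, 6, 0, 3)
    5: (0, 2, 5, 5)
    6: (0, 2, 5, 5)
    7: (1, 1, 5, 1)
    8: (1, 3, 3, 0)
    9: (1, 1, 5, 1)
    10: (1, 1, 5, 1)
    11: (3, 6, 0, 3)
    12: (3, 6, 0, 3)
    13: (1, 3, 3, 0)

Partition of {1..13} into 4 W_13-dot-orbits:

[[1, 8, 13], [2, 5, 6], [3, 7, 9, 10], [4, 11, 12]]


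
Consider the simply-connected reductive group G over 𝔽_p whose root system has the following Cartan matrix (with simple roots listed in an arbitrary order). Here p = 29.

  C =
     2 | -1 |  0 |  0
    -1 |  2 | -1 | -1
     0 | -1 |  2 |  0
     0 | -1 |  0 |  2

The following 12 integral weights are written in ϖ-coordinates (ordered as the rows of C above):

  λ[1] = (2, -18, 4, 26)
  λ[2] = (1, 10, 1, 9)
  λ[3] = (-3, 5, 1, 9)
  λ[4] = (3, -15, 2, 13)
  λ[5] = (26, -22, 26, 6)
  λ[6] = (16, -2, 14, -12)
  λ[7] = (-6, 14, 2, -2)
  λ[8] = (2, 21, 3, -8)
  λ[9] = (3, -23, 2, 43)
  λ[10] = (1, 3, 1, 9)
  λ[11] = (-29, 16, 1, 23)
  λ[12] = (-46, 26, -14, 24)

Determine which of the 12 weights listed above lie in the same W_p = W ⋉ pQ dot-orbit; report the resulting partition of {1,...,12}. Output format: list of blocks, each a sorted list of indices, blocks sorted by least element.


Root system D_4: the 4×4 matrix C matches after relabeling.

Ā_29 reps of the 12 weights (D_4, coords as presented):

  [1] (5, 9, 3, 1)
  [2] (2, 4, 2, 10)
  [3] (2, 4, 2, 10)
  [4] (3, 0, 4, 7)
  [5] (2, 4, 2, 10)
  [6] (5, 9, 3, 1)
  [7] (5, 9, 3, 1)
  [8] (3, 0, 4, 7)
  [9] (3, 0, 4, 7)
  [10] (2, 4, 2, 10)
  [11] (5, 9, 3, 1)
  [12] (2, 4, 2, 10)

The 12 indices split into 3 linkage classes (same alcove rep ⇔ same W_29-dot-orbit):

[[1, 6, 7, 11], [2, 3, 5, 10, 12], [4, 8, 9]]


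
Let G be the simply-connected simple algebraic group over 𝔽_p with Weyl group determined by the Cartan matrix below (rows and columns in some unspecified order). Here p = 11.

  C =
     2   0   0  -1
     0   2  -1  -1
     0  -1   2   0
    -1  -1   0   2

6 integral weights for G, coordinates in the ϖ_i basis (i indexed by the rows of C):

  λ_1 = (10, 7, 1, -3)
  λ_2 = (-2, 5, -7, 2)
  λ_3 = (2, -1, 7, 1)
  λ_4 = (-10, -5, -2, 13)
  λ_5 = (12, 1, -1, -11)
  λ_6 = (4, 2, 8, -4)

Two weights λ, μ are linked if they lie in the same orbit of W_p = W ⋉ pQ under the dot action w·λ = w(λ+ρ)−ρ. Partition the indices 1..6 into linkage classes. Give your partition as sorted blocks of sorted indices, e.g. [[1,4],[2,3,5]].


A_4 Cartan matrix, 4 simple roots permuted; ρ=(1,1,1,1).

Alcove-folded reps (p=11, 6 weights, presented ϖ-order):

  1: (1, 0, 6, 2);  2: (1, 0, 6, 2);  3: (1, 0, 6, 2);  4: (6, 1, 1, 0);  5: (1, 0, 6, 2);  6: (1, 0, 6, 2)

Grouping the 6 weights by Ā_11-representative: 2 linkage classes.

[[1, 2, 3, 5, 6], [4]]


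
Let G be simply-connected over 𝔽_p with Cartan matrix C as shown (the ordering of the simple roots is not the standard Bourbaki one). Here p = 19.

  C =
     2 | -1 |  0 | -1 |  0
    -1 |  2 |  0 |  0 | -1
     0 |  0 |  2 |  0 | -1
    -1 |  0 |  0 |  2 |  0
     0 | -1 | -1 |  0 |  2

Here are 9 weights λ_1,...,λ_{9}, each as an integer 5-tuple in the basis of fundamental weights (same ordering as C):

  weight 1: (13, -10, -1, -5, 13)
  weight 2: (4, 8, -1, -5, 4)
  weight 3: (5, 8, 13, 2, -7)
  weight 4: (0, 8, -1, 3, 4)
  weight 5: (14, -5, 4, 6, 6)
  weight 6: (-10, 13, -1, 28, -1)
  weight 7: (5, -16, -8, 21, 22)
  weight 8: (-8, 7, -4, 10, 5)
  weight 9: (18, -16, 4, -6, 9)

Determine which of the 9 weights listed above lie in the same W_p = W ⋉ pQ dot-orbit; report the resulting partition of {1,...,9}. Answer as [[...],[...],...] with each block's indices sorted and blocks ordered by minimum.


C ↔ A_5 under row/col permutation; |W(A_5)| = 720.

λ_j+ρ reflected into Ā_19 (⟨·,θ^∨⟩≤19); 5-tuples as given:

  λ_1 → (1, 9, 0, 4, 5)
  λ_2 → (1, 9, 0, 4, 5)
  λ_3 → (2, 3, 1, 4, 6)
  λ_4 → (1, 9, 0, 4, 5)
  λ_5 → (7, 1, 3, 4, 3)
  λ_6 → (1, 9, 0, 4, 5)
  λ_7 → (2, 3, 1, 4, 6)
  λ_8 → (7, 1, 3, 4, 3)
  λ_9 → (1, 9, 0, 4, 5)

Grouping the 9 weights by Ā_19-representative: 3 linkage classes.

[[1, 2, 4, 6, 9], [3, 7], [5, 8]]


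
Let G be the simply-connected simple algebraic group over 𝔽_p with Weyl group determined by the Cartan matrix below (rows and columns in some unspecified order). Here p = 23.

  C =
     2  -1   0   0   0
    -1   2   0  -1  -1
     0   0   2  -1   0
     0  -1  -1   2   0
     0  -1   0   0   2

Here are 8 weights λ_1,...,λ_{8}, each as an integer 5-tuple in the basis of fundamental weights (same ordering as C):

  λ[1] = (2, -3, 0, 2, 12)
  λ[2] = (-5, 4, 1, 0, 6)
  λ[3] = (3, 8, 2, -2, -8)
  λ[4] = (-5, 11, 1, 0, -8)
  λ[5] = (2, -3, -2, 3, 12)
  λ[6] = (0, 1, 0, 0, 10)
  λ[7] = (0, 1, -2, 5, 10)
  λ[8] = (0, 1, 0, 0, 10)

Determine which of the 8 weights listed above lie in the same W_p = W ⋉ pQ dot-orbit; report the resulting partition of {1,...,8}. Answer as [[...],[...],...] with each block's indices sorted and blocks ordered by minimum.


Dynkin diagram of C (from the 8 off-diagonal −1 entries): D_5.

Each λ_j+ρ reduced to Ā_23; 5-tuples below use C's row order:

  λ_1+ρ ↦ (1, 2, 1, 1, 11)
  λ_2+ρ ↦ (4, 1, 2, 1, 7)
  λ_3+ρ ↦ (4, 1, 2, 1, 7)
  λ_4+ρ ↦ (4, 1, 2, 1, 7)
  λ_5+ρ ↦ (1, 2, 1, 1, 11)
  λ_6+ρ ↦ (1, 2, 1, 1, 11)
  λ_7+ρ ↦ (1, 2, 1, 1, 11)
  λ_8+ρ ↦ (1, 2, 1, 1, 11)

Partition of {1..8} into 2 W_23-dot-orbits:

[[1, 5, 6, 7, 8], [2, 3, 4]]


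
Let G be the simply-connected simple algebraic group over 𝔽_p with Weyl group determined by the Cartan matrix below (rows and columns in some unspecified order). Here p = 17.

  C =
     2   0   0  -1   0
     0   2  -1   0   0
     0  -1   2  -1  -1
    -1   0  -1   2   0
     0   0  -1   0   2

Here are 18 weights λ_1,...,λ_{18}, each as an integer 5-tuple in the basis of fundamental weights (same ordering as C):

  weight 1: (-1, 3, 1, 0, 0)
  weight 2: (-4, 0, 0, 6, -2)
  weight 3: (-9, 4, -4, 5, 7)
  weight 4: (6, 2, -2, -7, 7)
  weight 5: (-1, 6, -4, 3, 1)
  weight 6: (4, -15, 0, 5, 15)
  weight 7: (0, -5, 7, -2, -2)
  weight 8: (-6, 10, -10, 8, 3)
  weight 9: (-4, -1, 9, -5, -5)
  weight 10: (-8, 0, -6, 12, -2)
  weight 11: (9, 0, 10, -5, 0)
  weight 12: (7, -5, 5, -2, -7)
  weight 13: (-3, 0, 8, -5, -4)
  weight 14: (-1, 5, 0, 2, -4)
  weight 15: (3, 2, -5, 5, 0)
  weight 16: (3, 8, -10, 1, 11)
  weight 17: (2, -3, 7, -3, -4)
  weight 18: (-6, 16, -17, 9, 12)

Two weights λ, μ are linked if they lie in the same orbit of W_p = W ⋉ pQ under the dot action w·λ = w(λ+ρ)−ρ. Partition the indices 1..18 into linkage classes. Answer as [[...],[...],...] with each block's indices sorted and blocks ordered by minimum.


C ↔ D_5 under row/col permutation; |W(D_5)| = 1920.

Ā_17 reps of the 18 weights (D_5, coords as presented):

  [1] (0, 4, 2, 1, 1) · [2] (3, 1, 0, 4, 1) · [3] (3, 0, 2, 3, 3) · [4] (0, 4, 2, 1, 1) · [5] (0, 4, 2, 1, 1) · [6] (4, 1, 0, 2, 3) · [7] (0, 4, 2, 1, 1) · [8] (0, 1, 1, 4, 4) · [9] (4, 1, 0, 2, 3) · [10] (3, 1, 0, 4, 1) · [11] (3, 1, 0, 4, 1) · [12] (3, 1, 0, 4, 1) · [13] (4, 1, 0, 2, 3) · [14] (0, 4, 2, 1, 1) · [15] (4, 1, 0, 2, 3) · [16] (3, 0, 2, 3, 3) · [17] (1, 2, 1, 2, 3) · [18] (4, 1, 0, 2, 3)

Partition of {1..18} into 6 W_17-dot-orbits:

[[1, 4, 5, 7, 14], [2, 10, 11, 12], [3, 16], [6, 9, 13, 15, 18], [8], [17]]


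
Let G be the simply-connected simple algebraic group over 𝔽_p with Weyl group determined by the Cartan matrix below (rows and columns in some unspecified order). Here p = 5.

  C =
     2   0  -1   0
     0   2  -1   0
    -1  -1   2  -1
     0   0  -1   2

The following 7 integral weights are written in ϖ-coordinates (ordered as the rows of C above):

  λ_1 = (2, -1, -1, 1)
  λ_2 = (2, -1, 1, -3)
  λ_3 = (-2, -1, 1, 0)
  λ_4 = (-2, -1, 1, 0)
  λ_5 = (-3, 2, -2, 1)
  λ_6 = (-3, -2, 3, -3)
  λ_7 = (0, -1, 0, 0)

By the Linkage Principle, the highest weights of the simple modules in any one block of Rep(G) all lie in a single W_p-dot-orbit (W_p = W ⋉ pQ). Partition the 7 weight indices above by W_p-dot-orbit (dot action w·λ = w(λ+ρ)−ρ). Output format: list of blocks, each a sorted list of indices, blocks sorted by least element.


D_4 Cartan matrix, 4 simple roots permuted; ρ=(1,1,1,1).

λ_j+ρ reflected into Ā_5 (⟨·,θ^∨⟩≤5); 4-tuples as given:

  λ_1 → (3, 0, 0, 2);  λ_2 → (3, 0, 0, 2);  λ_3 → (1, 0, 1, 1);  λ_4 → (1, 0, 1, 1);  λ_5 → (1, 0, 1, 1);  λ_6 → (1, 0, 1, 1);  λ_7 → (1, 0, 1, 1)

2 distinct reps among the 7 weights ⇒ 2 W_5-linkage classes:

[[1, 2], [3, 4, 5, 6, 7]]


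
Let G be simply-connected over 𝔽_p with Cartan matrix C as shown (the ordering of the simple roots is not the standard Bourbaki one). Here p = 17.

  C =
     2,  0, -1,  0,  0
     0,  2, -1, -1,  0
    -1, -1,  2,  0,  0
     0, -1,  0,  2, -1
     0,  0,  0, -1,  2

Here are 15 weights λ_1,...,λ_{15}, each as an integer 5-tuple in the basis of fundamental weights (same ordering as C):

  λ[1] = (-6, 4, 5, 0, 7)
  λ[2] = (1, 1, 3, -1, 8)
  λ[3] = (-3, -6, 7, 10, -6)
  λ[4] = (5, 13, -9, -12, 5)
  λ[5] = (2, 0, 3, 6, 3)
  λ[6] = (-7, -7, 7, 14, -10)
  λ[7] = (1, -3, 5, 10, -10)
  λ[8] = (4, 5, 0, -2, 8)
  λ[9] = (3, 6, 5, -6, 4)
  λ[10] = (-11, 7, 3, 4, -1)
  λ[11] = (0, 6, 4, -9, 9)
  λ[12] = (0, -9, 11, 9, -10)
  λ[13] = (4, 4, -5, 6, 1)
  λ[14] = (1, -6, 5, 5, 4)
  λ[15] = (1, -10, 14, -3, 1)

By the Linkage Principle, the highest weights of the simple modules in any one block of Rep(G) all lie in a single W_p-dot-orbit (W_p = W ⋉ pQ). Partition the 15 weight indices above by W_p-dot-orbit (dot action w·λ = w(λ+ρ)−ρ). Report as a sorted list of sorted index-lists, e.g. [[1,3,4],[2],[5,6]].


A_5 Cartan matrix, 5 simple roots permuted; ρ=(1,1,1,1,1).

Ā_17 reps of the 15 weights (A_5, coords as presented):

  λ_1+ρ ↦ (2, 5, 1, 1, 5)
  λ_2+ρ ↦ (2, 2, 4, 0, 9)
  λ_3+ρ ↦ (2, 5, 1, 1, 5)
  λ_4+ρ ↦ (2, 5, 1, 1, 5)
  λ_5+ρ ↦ (1, 1, 4, 7, 2)
  λ_6+ρ ↦ (2, 2, 4, 0, 9)
  λ_7+ρ ↦ (2, 2, 4, 0, 9)
  λ_8+ρ ↦ (2, 5, 1, 1, 5)
  λ_9+ρ ↦ (4, 2, 6, 5, 0)
  λ_10+ρ ↦ (4, 2, 6, 5, 0)
  λ_11+ρ ↦ (1, 1, 4, 7, 2)
  λ_12+ρ ↦ (1, 1, 4, 7, 2)
  λ_13+ρ ↦ (1, 1, 4, 7, 2)
  λ_14+ρ ↦ (2, 5, 1, 1, 5)
  λ_15+ρ ↦ (2, 2, 4, 0, 9)

The 15 indices split into 4 linkage classes (same alcove rep ⇔ same W_17-dot-orbit):

[[1, 3, 4, 8, 14], [2, 6, 7, 15], [5, 11, 12, 13], [9, 10]]


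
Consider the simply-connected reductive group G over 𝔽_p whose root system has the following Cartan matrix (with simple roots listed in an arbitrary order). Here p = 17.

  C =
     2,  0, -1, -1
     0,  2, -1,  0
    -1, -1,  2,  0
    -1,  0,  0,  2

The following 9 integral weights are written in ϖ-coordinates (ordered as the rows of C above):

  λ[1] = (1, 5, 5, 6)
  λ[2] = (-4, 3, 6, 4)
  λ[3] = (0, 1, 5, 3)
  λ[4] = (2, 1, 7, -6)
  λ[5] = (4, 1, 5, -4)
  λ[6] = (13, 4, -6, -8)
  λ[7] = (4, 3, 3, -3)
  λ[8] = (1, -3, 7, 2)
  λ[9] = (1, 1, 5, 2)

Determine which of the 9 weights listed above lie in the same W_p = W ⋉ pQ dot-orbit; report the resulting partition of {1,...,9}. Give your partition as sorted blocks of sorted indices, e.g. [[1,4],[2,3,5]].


Dynkin diagram of C (from the 6 off-diagonal −1 entries): A_4.

Alcove-folded reps (p=17, 9 weights, presented ϖ-order):

  1: (2, 2, 6, 3);  2: (3, 4, 4, 2);  3: (1, 2, 6, 4);  4: (2, 2, 6, 3);  5: (2, 2, 6, 3);  6: (2, 0, 5, 7);  7: (3, 4, 4, 2);  8: (2, 2, 6, 3);  9: (2, 2, 6, 3)

Partition of {1..9} into 4 W_17-dot-orbits:

[[1, 4, 5, 8, 9], [2, 7], [3], [6]]


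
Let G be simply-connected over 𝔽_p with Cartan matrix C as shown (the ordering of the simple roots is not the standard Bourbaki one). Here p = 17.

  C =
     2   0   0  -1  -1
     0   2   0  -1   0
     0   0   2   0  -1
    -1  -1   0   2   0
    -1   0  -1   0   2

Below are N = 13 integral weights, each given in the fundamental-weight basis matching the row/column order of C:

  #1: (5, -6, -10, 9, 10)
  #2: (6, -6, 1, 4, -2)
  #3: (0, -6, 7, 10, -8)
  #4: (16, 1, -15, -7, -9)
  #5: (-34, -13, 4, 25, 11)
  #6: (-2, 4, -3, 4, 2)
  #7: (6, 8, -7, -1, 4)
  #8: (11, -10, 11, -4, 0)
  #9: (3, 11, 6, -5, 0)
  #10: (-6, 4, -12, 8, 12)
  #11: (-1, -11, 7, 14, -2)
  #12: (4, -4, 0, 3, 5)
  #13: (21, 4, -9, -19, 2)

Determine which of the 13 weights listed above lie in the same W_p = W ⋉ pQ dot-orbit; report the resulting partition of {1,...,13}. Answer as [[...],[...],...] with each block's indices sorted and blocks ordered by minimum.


Type A_5, rank 5, |W|=720; reorder rows/cols to standard.

Ā_17 reps of the 13 weights (A_5, coords as presented):

    λ_1 → (6, 5, 1, 0, 1)
    λ_2 → (6, 5, 1, 0, 1)
    λ_3 → (6, 5, 1, 0, 1)
    λ_4 → (2, 0, 3, 4, 3)
    λ_5 → (1, 5, 2, 4, 0)
    λ_6 → (1, 5, 2, 4, 0)
    λ_7 → (6, 5, 1, 0, 1)
    λ_8 → (0, 5, 4, 4, 1)
    λ_9 → (0, 5, 4, 4, 1)
    λ_10 → (2, 0, 3, 4, 3)
    λ_11 → (1, 5, 2, 4, 0)
    λ_12 → (5, 3, 1, 1, 6)
    λ_13 → (0, 5, 4, 4, 1)

5 distinct reps among the 13 weights ⇒ 5 W_17-linkage classes:

[[1, 2, 3, 7], [4, 10], [5, 6, 11], [8, 9, 13], [12]]


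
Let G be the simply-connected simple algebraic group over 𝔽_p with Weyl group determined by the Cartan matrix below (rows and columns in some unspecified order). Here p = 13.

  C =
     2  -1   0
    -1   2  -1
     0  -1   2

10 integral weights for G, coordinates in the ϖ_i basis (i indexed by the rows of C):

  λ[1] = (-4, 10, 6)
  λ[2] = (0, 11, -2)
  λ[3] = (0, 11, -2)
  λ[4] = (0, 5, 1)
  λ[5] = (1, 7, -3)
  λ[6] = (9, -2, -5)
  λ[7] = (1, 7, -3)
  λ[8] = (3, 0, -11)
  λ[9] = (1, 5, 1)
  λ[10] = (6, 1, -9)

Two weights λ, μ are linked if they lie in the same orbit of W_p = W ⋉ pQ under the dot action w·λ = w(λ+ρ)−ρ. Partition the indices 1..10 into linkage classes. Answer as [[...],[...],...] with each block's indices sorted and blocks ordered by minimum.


Root system A_3: the 3×3 matrix C matches after relabeling.

W_13-reps of the 10 weights in Ā_13 (same 3-coord order as C):

  λ_1 → (2, 6, 2) · λ_2 → (1, 11, 1) · λ_3 → (1, 11, 1) · λ_4 → (1, 6, 2) · λ_5 → (2, 6, 2) · λ_6 → (5, 4, 1) · λ_7 → (2, 6, 2) · λ_8 → (5, 4, 1) · λ_9 → (2, 6, 2) · λ_10 → (1, 6, 2)

4 distinct reps among the 10 weights ⇒ 4 W_13-linkage classes:

[[1, 5, 7, 9], [2, 3], [4, 10], [6, 8]]


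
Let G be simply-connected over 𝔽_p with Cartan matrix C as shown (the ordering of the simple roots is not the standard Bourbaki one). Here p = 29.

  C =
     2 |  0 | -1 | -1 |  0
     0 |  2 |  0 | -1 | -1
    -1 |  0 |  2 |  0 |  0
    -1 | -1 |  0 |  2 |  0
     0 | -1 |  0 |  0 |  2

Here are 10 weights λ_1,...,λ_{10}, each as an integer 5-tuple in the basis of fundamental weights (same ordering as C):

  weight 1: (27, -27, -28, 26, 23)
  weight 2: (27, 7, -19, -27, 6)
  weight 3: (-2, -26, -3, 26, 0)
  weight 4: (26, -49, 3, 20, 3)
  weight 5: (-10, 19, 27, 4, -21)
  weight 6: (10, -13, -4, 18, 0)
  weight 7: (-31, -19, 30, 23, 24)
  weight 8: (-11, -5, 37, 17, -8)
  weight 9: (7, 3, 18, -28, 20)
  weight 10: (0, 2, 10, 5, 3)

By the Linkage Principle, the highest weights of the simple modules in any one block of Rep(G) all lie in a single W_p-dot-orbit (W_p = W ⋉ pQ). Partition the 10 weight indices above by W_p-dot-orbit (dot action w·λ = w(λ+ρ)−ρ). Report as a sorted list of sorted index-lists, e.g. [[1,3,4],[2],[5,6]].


Root system A_5: the 5×5 matrix C matches after relabeling.

Ā_29 reps of the 10 weights (A_5, coords as presented):

    1: (1, 0, 1, 1, 24)
    2: (8, 1, 2, 7, 10)
    3: (1, 0, 1, 1, 24)
    4: (4, 6, 0, 15, 2)
    5: (5, 4, 4, 0, 1)
    6: (8, 1, 2, 7, 10)
    7: (4, 4, 1, 18, 1)
    8: (1, 3, 11, 6, 4)
    9: (4, 6, 0, 15, 2)
    10: (1, 3, 11, 6, 4)

The 10 indices split into 6 linkage classes (same alcove rep ⇔ same W_29-dot-orbit):

[[1, 3], [2, 6], [4, 9], [5], [7], [8, 10]]


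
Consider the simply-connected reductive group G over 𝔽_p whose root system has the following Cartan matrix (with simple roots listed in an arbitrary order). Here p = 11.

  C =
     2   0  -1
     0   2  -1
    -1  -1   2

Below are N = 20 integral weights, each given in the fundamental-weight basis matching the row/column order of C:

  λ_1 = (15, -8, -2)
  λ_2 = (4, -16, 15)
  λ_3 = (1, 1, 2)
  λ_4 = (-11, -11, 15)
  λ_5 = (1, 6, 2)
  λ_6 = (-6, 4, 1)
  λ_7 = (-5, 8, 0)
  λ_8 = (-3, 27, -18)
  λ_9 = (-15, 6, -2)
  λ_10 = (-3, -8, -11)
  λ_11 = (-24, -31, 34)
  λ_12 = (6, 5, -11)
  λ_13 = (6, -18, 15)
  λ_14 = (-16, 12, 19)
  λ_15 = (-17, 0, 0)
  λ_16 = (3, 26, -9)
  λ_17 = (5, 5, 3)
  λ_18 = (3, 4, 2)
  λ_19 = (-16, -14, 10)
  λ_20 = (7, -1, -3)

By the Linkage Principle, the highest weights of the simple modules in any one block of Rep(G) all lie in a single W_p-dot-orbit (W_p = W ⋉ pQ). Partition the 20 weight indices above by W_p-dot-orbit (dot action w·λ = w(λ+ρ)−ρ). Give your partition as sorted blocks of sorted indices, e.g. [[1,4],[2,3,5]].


Cartan matrix: type A_3 (|W|=24); un-permuting the 3 rows.

Folding the 20 weights λ_j+ρ into Ā_11 (reps in the given 3-coord order):

  λ_1+ρ ↦ (3, 4, 3);  λ_2+ρ ↦ (1, 1, 4);  λ_3+ρ ↦ (2, 2, 3);  λ_4+ρ ↦ (1, 1, 4);  λ_5+ρ ↦ (1, 6, 3);  λ_6+ρ ↦ (2, 2, 3);  λ_7+ρ ↦ (1, 6, 3);  λ_8+ρ ↦ (6, 2, 0);  λ_9+ρ ↦ (3, 4, 3);  λ_10+ρ ↦ (1, 6, 3);  λ_11+ρ ↦ (1, 6, 3);  λ_12+ρ ↦ (3, 4, 3);  λ_13+ρ ↦ (1, 1, 4);  λ_14+ρ ↦ (4, 2, 5);  λ_15+ρ ↦ (1, 6, 3);  λ_16+ρ ↦ (3, 4, 3);  λ_17+ρ ↦ (1, 1, 4);  λ_18+ρ ↦ (3, 4, 3);  λ_19+ρ ↦ (4, 2, 5);  λ_20+ρ ↦ (6, 2, 0)

Linkage partition of the 20 weights (6 classes, p=11):

[[1, 9, 12, 16, 18], [2, 4, 13, 17], [3, 6], [5, 7, 10, 11, 15], [8, 20], [14, 19]]


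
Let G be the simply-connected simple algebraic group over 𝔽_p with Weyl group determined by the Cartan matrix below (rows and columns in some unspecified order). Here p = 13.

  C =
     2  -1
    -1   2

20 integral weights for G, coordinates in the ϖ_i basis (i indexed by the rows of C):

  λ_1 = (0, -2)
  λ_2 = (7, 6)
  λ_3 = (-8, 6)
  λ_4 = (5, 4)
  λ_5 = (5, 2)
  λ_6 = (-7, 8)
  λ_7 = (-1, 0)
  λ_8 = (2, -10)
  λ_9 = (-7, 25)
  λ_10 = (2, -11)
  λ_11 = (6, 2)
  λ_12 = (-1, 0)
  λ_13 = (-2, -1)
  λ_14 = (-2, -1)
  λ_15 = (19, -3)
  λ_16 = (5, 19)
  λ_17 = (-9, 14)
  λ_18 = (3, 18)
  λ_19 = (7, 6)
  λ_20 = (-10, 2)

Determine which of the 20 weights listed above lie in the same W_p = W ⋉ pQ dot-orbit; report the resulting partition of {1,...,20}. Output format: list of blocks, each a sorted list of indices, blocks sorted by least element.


Type A_2, rank 2, |W|=6; reorder rows/cols to standard.

Folding the 20 weights λ_j+ρ into Ā_13 (reps in the given 2-coord order):

  λ_1+ρ ↦ (0, 1);  λ_2+ρ ↦ (6, 5);  λ_3+ρ ↦ (7, 0);  λ_4+ρ ↦ (6, 5);  λ_5+ρ ↦ (6, 3);  λ_6+ρ ↦ (6, 3);  λ_7+ρ ↦ (0, 1);  λ_8+ρ ↦ (6, 3);  λ_9+ρ ↦ (7, 0);  λ_10+ρ ↦ (7, 3);  λ_11+ρ ↦ (7, 3);  λ_12+ρ ↦ (0, 1);  λ_13+ρ ↦ (0, 1);  λ_14+ρ ↦ (0, 1);  λ_15+ρ ↦ (6, 5);  λ_16+ρ ↦ (7, 0);  λ_17+ρ ↦ (6, 5);  λ_18+ρ ↦ (6, 3);  λ_19+ρ ↦ (6, 5);  λ_20+ρ ↦ (3, 6)

Linkage partition of the 20 weights (6 classes, p=13):

[[1, 7, 12, 13, 14], [2, 4, 15, 17, 19], [3, 9, 16], [5, 6, 8, 18], [10, 11], [20]]


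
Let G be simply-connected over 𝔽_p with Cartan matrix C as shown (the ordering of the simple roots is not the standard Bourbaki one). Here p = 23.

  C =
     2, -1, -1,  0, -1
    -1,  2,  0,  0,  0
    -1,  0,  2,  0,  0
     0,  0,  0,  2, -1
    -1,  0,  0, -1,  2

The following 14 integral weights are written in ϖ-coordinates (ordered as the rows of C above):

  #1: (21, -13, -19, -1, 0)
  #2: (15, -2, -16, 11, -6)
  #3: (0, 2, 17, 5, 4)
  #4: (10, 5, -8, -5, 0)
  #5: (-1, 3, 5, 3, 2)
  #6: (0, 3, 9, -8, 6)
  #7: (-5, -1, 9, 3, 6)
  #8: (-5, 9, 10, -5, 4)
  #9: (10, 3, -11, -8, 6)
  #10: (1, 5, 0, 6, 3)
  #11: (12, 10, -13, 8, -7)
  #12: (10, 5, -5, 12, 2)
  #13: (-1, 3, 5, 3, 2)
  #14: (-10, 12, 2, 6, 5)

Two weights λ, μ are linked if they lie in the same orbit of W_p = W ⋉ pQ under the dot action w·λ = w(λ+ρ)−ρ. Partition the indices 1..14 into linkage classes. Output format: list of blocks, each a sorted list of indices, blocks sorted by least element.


C ↔ D_5 under row/col permutation; |W(D_5)| = 1920.

Folding the 14 weights λ_j+ρ into Ā_23 (reps in the given 5-coord order):

  λ_1 → (1, 4, 10, 7, 0) · λ_2 → (1, 4, 10, 7, 0) · λ_3 → (1, 6, 7, 1, 3) · λ_4 → (1, 6, 7, 1, 3) · λ_5 → (0, 4, 6, 4, 3) · λ_6 → (1, 4, 10, 7, 0) · λ_7 → (0, 4, 6, 4, 3) · λ_8 → (1, 6, 7, 1, 3) · λ_9 → (1, 4, 10, 7, 0) · λ_10 → (2, 6, 1, 7, 1) · λ_11 → (1, 6, 7, 1, 3) · λ_12 → (0, 4, 6, 4, 3) · λ_13 → (0, 4, 6, 4, 3) · λ_14 → (0, 4, 6, 4, 3)

Grouping the 14 weights by Ā_23-representative: 4 linkage classes.

[[1, 2, 6, 9], [3, 4, 8, 11], [5, 7, 12, 13, 14], [10]]


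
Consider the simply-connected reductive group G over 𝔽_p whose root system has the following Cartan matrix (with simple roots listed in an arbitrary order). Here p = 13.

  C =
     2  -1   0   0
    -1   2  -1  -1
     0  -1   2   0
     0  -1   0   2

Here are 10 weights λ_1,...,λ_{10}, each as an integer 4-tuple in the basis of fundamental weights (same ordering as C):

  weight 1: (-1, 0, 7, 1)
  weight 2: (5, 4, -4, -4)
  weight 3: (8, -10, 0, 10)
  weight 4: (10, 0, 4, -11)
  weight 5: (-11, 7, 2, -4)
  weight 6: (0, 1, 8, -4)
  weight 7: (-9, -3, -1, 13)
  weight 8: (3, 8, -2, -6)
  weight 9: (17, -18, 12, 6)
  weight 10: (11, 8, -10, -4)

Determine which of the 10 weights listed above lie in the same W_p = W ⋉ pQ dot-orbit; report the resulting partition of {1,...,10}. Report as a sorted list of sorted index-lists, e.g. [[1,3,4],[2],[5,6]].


Cartan matrix: type D_4 (|W|=192); un-permuting the 4 rows.

Each λ_j+ρ reduced to Ā_13; 4-tuples below use C's row order:

    λ_1 → (0, 1, 8, 2)
    λ_2 → (5, 1, 2, 2)
    λ_3 → (0, 1, 8, 2)
    λ_4 → (2, 1, 4, 1)
    λ_5 → (5, 1, 2, 2)
    λ_6 → (0, 1, 8, 2)
    λ_7 → (0, 1, 8, 2)
    λ_8 → (4, 0, 1, 5)
    λ_9 → (4, 0, 1, 5)
    λ_10 → (4, 0, 1, 5)

Linkage partition of the 10 weights (4 classes, p=13):

[[1, 3, 6, 7], [2, 5], [4], [8, 9, 10]]


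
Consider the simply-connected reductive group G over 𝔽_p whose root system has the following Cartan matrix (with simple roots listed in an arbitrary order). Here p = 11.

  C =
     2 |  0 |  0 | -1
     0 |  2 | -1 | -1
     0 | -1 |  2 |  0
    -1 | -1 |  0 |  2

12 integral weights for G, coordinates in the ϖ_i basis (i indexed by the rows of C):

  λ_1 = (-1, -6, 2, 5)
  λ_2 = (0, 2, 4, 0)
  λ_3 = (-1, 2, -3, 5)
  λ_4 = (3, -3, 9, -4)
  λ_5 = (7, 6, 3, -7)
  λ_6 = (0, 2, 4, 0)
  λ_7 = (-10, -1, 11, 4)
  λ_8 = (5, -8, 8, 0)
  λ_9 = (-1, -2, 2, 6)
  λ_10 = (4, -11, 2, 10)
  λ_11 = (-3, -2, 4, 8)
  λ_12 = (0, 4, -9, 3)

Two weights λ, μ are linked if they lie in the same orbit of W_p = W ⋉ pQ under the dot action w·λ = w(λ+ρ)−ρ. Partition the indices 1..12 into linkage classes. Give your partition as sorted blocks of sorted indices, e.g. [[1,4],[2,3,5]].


Root system A_4: the 4×4 matrix C matches after relabeling.

W_11-reps of the 12 weights in Ā_11 (same 4-coord order as C):

    [1] (0, 3, 2, 1)
    [2] (1, 3, 5, 1)
    [3] (0, 1, 2, 6)
    [4] (1, 3, 5, 1)
    [5] (0, 1, 2, 6)
    [6] (1, 3, 5, 1)
    [7] (0, 3, 2, 1)
    [8] (0, 1, 2, 6)
    [9] (0, 1, 2, 6)
    [10] (0, 3, 2, 1)
    [11] (0, 1, 2, 6)
    [12] (1, 3, 5, 1)

Grouping the 12 weights by Ā_11-representative: 3 linkage classes.

[[1, 7, 10], [2, 4, 6, 12], [3, 5, 8, 9, 11]]


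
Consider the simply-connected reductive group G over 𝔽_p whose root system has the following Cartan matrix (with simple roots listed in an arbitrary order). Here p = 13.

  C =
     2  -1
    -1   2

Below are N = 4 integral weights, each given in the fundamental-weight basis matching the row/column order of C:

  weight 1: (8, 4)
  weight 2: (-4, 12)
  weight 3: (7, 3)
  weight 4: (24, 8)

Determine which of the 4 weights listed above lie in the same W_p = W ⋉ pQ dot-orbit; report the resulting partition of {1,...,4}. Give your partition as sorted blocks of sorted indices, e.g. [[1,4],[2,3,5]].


Root system A_2: the 2×2 matrix C matches after relabeling.

Ā_13 reps of the 4 weights (A_2, coords as presented):

    λ_1+ρ ↦ (8, 4)
    λ_2+ρ ↦ (3, 10)
    λ_3+ρ ↦ (8, 4)
    λ_4+ρ ↦ (8, 4)

Linkage partition of the 4 weights (2 classes, p=13):

[[1, 3, 4], [2]]


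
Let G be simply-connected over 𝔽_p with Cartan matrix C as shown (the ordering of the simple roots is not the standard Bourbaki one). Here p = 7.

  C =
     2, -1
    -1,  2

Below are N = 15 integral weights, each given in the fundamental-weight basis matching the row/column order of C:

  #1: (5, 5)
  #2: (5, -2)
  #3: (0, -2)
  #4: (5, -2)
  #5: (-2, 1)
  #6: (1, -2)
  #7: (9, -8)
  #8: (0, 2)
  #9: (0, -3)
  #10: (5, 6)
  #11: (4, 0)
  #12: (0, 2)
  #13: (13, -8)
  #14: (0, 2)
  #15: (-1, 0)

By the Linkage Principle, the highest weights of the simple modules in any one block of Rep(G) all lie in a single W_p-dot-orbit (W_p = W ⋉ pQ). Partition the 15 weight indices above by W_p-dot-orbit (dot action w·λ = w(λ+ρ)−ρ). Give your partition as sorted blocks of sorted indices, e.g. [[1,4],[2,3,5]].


A_2 Cartan matrix, 2 simple roots permuted; ρ=(1,1).

Alcove-folded reps (p=7, 15 weights, presented ϖ-order):

    λ_1 → (1, 1)
    λ_2 → (5, 1)
    λ_3 → (0, 1)
    λ_4 → (5, 1)
    λ_5 → (1, 1)
    λ_6 → (1, 1)
    λ_7 → (0, 4)
    λ_8 → (1, 3)
    λ_9 → (1, 1)
    λ_10 → (0, 1)
    λ_11 → (5, 1)
    λ_12 → (1, 3)
    λ_13 → (0, 0)
    λ_14 → (1, 3)
    λ_15 → (0, 1)

Linkage partition of the 15 weights (6 classes, p=7):

[[1, 5, 6, 9], [2, 4, 11], [3, 10, 15], [7], [8, 12, 14], [13]]


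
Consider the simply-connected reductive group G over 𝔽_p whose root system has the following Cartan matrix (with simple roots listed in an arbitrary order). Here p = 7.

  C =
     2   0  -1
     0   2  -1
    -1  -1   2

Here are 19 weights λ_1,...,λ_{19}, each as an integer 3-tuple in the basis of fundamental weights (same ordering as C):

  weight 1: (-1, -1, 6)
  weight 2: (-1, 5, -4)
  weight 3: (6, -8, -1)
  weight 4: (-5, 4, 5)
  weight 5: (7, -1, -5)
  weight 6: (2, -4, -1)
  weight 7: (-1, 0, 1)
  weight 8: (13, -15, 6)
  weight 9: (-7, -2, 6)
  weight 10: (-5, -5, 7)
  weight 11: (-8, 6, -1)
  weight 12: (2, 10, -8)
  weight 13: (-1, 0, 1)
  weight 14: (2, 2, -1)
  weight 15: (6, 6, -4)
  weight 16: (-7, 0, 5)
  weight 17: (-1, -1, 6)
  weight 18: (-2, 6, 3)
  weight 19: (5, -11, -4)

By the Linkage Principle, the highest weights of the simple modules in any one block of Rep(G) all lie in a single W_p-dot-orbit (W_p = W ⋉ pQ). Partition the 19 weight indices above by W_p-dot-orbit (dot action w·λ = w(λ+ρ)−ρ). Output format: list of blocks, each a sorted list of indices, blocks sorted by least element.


Root system A_3: the 3×3 matrix C matches after relabeling.

Alcove-folded reps (p=7, 19 weights, presented ϖ-order):

  λ_1+ρ ↦ (0, 0, 7);  λ_2+ρ ↦ (3, 3, 0);  λ_3+ρ ↦ (0, 0, 7);  λ_4+ρ ↦ (0, 1, 2);  λ_5+ρ ↦ (3, 3, 0);  λ_6+ρ ↦ (0, 0, 3);  λ_7+ρ ↦ (0, 1, 2);  λ_8+ρ ↦ (0, 0, 7);  λ_9+ρ ↦ (6, 1, 0);  λ_10+ρ ↦ (3, 3, 0);  λ_11+ρ ↦ (0, 0, 7);  λ_12+ρ ↦ (0, 0, 3);  λ_13+ρ ↦ (0, 1, 2);  λ_14+ρ ↦ (3, 3, 0);  λ_15+ρ ↦ (0, 0, 3);  λ_16+ρ ↦ (6, 1, 0);  λ_17+ρ ↦ (0, 0, 7);  λ_18+ρ ↦ (3, 3, 0);  λ_19+ρ ↦ (1, 3, 0)

Partition of {1..19} into 6 W_7-dot-orbits:

[[1, 3, 8, 11, 17], [2, 5, 10, 14, 18], [4, 7, 13], [6, 12, 15], [9, 16], [19]]
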